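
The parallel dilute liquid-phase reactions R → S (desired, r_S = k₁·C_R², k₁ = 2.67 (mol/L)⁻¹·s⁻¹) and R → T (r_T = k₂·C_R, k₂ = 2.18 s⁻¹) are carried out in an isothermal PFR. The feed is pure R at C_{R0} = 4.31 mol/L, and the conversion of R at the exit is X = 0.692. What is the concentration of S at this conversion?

2.27 mol/L

C_R = C_{R0}(1−X) = 1.327 mol/L.
Along a PFR/batch, dC_T/dC_R = −r_T/(r_S+r_T) = −k₂/(k₂+k₁·C_R).
Integrating from C_{R0} to C_R: C_T = (2.18/2.67)·ln[(2.18+2.67·4.31)/(2.18+2.67·1.33)] = 0.8165·ln(13.69/5.724) = 0.7118 mol/L.
Then C_S = (C_{R0}−C_R) − C_T = 2.983 − 0.7118 = 2.271 mol/L.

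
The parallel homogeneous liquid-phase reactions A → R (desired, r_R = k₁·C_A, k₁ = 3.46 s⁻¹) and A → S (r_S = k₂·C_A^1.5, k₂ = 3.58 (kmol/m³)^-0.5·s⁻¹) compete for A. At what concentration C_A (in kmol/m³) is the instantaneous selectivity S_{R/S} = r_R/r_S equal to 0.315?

S_{R/S} = (k₁/k₂)·C_A^-0.5 ⇒ C_A = (S·k₂/k₁)^(-2).
= (0.315×3.58/3.46)^(-2) = (0.3259)^(-2) = 9.41 kmol/m³.

9.41 kmol/m³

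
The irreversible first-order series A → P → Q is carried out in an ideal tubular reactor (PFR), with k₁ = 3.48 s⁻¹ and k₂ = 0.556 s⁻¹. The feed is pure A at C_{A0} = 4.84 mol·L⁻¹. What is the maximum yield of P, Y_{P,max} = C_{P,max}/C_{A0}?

At the optimum, C_{P,max}/C_{A0} = (k₁/k₂)^[k₂/(k₂−k₁)].
= (3.48/0.556)^(0.556/(0.556−3.48)) = (6.259)^(-0.1902) = 0.7056.

0.706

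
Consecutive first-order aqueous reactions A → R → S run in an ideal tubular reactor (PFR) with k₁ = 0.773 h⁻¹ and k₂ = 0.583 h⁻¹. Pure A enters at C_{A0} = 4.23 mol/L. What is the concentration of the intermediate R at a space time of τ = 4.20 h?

0.818 mol/L

For first-order series with pure A initially, C_R(τ) = k₁C_{A0}/(k₂−k₁)·(e^(−k₁τ) − e^(−k₂τ)).
e^(−k₁τ) = e^(−0.773×4.20) = e^(−3.247) = 0.03891; e^(−k₂τ) = e^(−2.449) = 0.08641.
C_R = 0.773×4.23/(0.583−0.773) × (0.03891−0.08641) = (-17.21)×(-0.04751) = 0.8176 mol/L.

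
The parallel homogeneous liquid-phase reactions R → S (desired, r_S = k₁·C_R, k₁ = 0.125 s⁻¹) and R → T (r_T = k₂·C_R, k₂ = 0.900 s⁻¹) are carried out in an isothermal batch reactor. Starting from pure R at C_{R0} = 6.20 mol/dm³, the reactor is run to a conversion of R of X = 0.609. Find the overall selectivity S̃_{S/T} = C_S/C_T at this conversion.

0.139

C_R = C_{R0}(1−X) = 2.424 mol/dm³.
Both paths are first order in R, so the instantaneous fraction to S is constant: dC_S/d(−C_R) = k₁/(k₁+k₂) = 0.1220.
C_S = 0.1220·(C_{R0}−C_R) = 0.1220×3.776 = 0.460 mol/dm³.
C_T = (C_{R0}−C_R)−C_S = 3.315 mol/dm³; S̃_{S/T} = 0.4605/3.315 = 0.139.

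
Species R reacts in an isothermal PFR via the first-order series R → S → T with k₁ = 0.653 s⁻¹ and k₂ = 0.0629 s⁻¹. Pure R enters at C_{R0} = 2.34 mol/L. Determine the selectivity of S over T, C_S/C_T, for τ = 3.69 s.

5.88

For first-order series with pure R initially, C_S(τ) = k₁C_{R0}/(k₂−k₁)·(e^(−k₁τ) − e^(−k₂τ)).
e^(−k₁τ) = e^(−0.653×3.69) = e^(−2.410) = 0.08985; e^(−k₂τ) = e^(−0.2321) = 0.7929.
C_S = 0.653×2.34/(0.0629−0.653) × (0.08985−0.7929) = (-2.589)×(-0.7030) = 1.820 mol/L.
C_R = C_{R0}e^(−k₁τ) = 0.2103 mol/L, so C_T = C_{R0}−C_R−C_S = 0.3093 mol/L; C_S/C_T = 5.88.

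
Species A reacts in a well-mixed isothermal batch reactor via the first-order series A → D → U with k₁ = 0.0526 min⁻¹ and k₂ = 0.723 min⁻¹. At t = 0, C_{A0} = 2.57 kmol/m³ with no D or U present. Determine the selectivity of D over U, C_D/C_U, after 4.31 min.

0.411

For first-order series with pure A initially, C_D(t) = k₁C_{A0}/(k₂−k₁)·(e^(−k₁t) − e^(−k₂t)).
e^(−k₁t) = e^(−0.0526×4.31) = e^(−0.2267) = 0.7972; e^(−k₂t) = e^(−3.116) = 0.04433.
C_D = 0.0526×2.57/(0.723−0.0526) × (0.7972−0.04433) = 0.2016×0.7528 = 0.1518 kmol/m³.
C_A = C_{A0}e^(−k₁t) = 2.049 kmol/m³, so C_U = C_{A0}−C_A−C_D = 0.3695 kmol/m³; C_D/C_U = 0.411.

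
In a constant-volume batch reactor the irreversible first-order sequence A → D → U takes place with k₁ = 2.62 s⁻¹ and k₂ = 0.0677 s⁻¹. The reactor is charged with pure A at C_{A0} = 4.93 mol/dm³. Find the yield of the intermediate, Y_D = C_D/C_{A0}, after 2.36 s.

0.873

The intermediate concentration in a first-order A→B→C sequence is C_D = k₁C_{A0}(e^(−k₁t) − e^(−k₂t))/(k₂−k₁).
e^(−k₁t) = e^(−2.62×2.36) = e^(−6.183) = 0.002064; e^(−k₂t) = e^(−0.1598) = 0.8523.
C_D = 2.62×4.93/(0.0677−2.62) × (0.002064−0.8523) = (-5.061)×(-0.8503) = 4.303 mol/dm³.
Y_D = C_D/C_{A0} = 4.303/4.93 = 0.873.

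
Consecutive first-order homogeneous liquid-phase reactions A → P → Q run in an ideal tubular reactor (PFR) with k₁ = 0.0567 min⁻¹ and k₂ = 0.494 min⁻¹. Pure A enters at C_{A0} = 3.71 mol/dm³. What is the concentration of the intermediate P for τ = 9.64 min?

0.274 mol/dm³

For first-order series with pure A initially, C_P(τ) = k₁C_{A0}/(k₂−k₁)·(e^(−k₁τ) − e^(−k₂τ)).
e^(−k₁τ) = e^(−0.0567×9.64) = e^(−0.5466) = 0.5789; e^(−k₂τ) = e^(−4.762) = 0.008547.
C_P = 0.0567×3.71/(0.494−0.0567) × (0.5789−0.008547) = 0.4810×0.5704 = 0.2744 mol/dm³.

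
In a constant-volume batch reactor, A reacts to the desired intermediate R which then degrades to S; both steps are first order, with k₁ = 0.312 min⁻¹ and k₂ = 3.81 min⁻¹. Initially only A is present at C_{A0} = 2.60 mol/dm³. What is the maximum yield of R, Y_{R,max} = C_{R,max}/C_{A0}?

At the optimum, C_{R,max}/C_{A0} = (k₁/k₂)^[k₂/(k₂−k₁)].
= (0.312/3.81)^(3.81/(3.81−0.312)) = (0.08189)^(1.089) = 0.06551.

0.0655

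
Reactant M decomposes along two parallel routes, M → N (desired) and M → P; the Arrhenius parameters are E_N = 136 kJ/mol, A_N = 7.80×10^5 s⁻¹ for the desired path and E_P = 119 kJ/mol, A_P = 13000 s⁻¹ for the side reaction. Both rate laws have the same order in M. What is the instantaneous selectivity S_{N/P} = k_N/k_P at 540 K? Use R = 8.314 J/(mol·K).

1.36

Since both paths have the same order in M, the concentration cancels and S_{N/P} = k_N/k_P = (A_N/A_P)·exp[(E_P−E_N)/(RT)].
(E_P−E_N)/(RT) = (119−136)×10³/(8.314×540) = -17000/4490 = -3.787.
k_N/k_P = (7.80×10^5/13000)·exp(-3.787) = 60.00 × 0.02267 = 1.36.
Since E_N > E_P, raising the temperature improves selectivity toward N.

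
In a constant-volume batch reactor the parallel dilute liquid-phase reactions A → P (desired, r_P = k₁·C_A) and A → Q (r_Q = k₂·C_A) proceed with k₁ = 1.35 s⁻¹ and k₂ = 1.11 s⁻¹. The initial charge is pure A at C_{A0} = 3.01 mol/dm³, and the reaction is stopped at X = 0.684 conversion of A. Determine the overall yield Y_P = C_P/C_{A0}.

0.375

C_A = C_{A0}(1−X) = 0.9512 mol/dm³.
Both paths are first order in A, so the instantaneous fraction to P is constant: dC_P/d(−C_A) = k₁/(k₁+k₂) = 0.5488.
C_P = 0.5488·(C_{A0}−C_A) = 0.5488×2.059 = 1.13 mol/dm³.
Y_P = C_P/C_{A0} = 1.130/3.01 = 0.375.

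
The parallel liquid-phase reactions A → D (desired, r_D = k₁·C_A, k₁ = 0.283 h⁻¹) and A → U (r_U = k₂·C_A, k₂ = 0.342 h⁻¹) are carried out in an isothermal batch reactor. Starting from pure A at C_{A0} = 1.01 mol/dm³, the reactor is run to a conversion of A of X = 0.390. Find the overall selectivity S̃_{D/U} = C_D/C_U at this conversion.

0.827

C_A = C_{A0}(1−X) = 0.6161 mol/dm³.
Both paths are first order in A, so the instantaneous fraction to D is constant: dC_D/d(−C_A) = k₁/(k₁+k₂) = 0.4528.
C_D = 0.4528·(C_{A0}−C_A) = 0.4528×0.3939 = 0.178 mol/dm³.
C_U = (C_{A0}−C_A)−C_D = 0.2155 mol/dm³; S̃_{D/U} = 0.1784/0.2155 = 0.827.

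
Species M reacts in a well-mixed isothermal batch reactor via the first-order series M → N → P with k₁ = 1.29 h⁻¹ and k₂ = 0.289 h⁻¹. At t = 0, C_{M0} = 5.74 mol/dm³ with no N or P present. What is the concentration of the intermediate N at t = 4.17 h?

For first-order series with pure M initially, C_N(t) = k₁C_{M0}/(k₂−k₁)·(e^(−k₁t) − e^(−k₂t)).
e^(−k₁t) = e^(−1.29×4.17) = e^(−5.379) = 0.004611; e^(−k₂t) = e^(−1.205) = 0.2997.
C_N = 1.29×5.74/(0.289−1.29) × (0.004611−0.2997) = (-7.397)×(-0.2950) = 2.182 mol/dm³.

2.18 mol/dm³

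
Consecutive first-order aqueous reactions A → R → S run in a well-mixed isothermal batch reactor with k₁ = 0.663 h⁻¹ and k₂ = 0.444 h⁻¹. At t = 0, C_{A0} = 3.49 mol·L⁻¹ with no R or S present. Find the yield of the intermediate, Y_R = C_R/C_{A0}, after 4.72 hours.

0.240

The intermediate concentration in a first-order A→B→C sequence is C_R = k₁C_{A0}(e^(−k₁t) − e^(−k₂t))/(k₂−k₁).
e^(−k₁t) = e^(−0.663×4.72) = e^(−3.129) = 0.04375; e^(−k₂t) = e^(−2.096) = 0.1230.
C_R = 0.663×3.49/(0.444−0.663) × (0.04375−0.1230) = (-10.57)×(-0.07924) = 0.8372 mol·L⁻¹.
Y_R = C_R/C_{A0} = 0.8372/3.49 = 0.240.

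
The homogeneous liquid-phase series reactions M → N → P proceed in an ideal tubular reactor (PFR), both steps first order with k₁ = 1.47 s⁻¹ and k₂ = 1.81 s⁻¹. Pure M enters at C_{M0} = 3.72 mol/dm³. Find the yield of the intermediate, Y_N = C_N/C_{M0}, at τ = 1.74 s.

For first-order series with pure M initially, C_N(τ) = k₁C_{M0}/(k₂−k₁)·(e^(−k₁τ) − e^(−k₂τ)).
e^(−k₁τ) = e^(−1.47×1.74) = e^(−2.558) = 0.07747; e^(−k₂τ) = e^(−3.149) = 0.04288.
C_N = 1.47×3.72/(1.81−1.47) × (0.07747−0.04288) = 16.08×0.03460 = 0.5564 mol/dm³.
Y_N = C_N/C_{M0} = 0.5564/3.72 = 0.150.

0.150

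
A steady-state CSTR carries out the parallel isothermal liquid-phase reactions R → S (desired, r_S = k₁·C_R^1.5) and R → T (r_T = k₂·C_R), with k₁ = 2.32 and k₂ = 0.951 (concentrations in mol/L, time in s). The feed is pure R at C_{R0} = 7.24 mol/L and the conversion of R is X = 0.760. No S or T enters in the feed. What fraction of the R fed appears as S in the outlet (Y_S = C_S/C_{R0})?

0.580

Exit C_R = C_{R0}(1−X) = 7.24×0.240 = 1.738 mol/L.
In a CSTR the entire volume is at exit conditions, so r_S = 2.32×1.738^1.5 = 5.314 and r_T = 0.951×1.738 = 1.652.
Fraction of consumed R going to S: r_S/(r_S+r_T) = 0.7628.
C_S = 0.7628·C_{R0}·X = 0.7628×7.24×0.760 = 4.20 mol/L; Y_S = C_S/C_{R0} = 0.580.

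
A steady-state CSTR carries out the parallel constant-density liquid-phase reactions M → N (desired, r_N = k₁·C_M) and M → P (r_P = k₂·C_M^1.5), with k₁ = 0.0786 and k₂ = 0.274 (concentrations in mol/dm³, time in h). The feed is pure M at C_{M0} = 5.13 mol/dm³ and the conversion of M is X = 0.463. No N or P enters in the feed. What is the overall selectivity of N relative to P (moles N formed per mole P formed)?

0.173

Exit C_M = C_{M0}(1−X) = 5.13×0.537 = 2.755 mol/dm³.
In a CSTR the entire volume is at exit conditions, so r_N = 0.0786×2.755 = 0.2165 and r_P = 0.274×2.755^1.5 = 1.253.
Overall selectivity = C_N/C_P = r_Nτ/(r_Pτ) = r_N/r_P = 0.173.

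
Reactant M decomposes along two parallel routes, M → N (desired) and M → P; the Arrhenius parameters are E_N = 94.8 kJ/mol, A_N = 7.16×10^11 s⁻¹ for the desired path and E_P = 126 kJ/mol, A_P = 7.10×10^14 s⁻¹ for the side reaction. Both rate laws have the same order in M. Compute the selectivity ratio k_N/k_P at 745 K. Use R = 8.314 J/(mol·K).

k_N/k_P = (A_N/A_P)·exp[−(E_N−E_P)/(RT)] = (A_N/A_P)·exp[(E_P−E_N)/(RT)].
(E_P−E_N)/(RT) = (126−94.8)×10³/(8.314×745) = 31200/6194 = 5.037.
k_N/k_P = (7.16×10^11/7.10×10^14)·exp(5.037) = 0.001008 × 154.0 = 0.155.
Since E_N < E_P, lowering the temperature improves selectivity toward N.

0.155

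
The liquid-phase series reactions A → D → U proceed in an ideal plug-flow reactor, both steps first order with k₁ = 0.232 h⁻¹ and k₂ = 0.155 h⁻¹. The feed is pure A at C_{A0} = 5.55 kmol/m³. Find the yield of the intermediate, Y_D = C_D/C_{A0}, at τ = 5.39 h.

The intermediate concentration in a first-order A→B→C sequence is C_D = k₁C_{A0}(e^(−k₁τ) − e^(−k₂τ))/(k₂−k₁).
e^(−k₁τ) = e^(−0.232×5.39) = e^(−1.250) = 0.2864; e^(−k₂τ) = e^(−0.8354) = 0.4337.
C_D = 0.232×5.55/(0.155−0.232) × (0.2864−0.4337) = (-16.72)×(-0.1473) = 2.463 kmol/m³.
Y_D = C_D/C_{A0} = 2.463/5.55 = 0.444.

0.444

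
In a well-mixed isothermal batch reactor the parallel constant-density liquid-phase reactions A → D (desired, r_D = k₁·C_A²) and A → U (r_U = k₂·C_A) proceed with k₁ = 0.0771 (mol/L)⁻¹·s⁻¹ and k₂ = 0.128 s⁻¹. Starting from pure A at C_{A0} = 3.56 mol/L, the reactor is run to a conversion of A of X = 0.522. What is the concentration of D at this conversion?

C_A = C_{A0}(1−X) = 1.702 mol/L.
Along a PFR/batch, dC_U/dC_A = −r_U/(r_D+r_U) = −k₂/(k₂+k₁·C_A).
Integrating from C_{A0} to C_A: C_U = (0.128/0.0771)·ln[(0.128+0.0771·3.56)/(0.128+0.0771·1.70)] = 1.660·ln(0.4025/0.2592) = 0.7305 mol/L.
Then C_D = (C_{A0}−C_A) − C_U = 1.858 − 0.7305 = 1.128 mol/L.

1.13 mol/L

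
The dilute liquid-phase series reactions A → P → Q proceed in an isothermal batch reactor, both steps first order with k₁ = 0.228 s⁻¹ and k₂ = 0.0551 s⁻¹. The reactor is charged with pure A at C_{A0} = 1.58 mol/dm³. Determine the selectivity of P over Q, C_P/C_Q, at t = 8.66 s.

2.81

For first-order series with pure A initially, C_P(t) = k₁C_{A0}/(k₂−k₁)·(e^(−k₁t) − e^(−k₂t)).
e^(−k₁t) = e^(−0.228×8.66) = e^(−1.974) = 0.1388; e^(−k₂t) = e^(−0.4772) = 0.6205.
C_P = 0.228×1.58/(0.0551−0.228) × (0.1388−0.6205) = (-2.084)×(-0.4817) = 1.004 mol/dm³.
C_A = C_{A0}e^(−k₁t) = 0.2194 mol/dm³, so C_Q = C_{A0}−C_A−C_P = 0.3570 mol/dm³; C_P/C_Q = 2.81.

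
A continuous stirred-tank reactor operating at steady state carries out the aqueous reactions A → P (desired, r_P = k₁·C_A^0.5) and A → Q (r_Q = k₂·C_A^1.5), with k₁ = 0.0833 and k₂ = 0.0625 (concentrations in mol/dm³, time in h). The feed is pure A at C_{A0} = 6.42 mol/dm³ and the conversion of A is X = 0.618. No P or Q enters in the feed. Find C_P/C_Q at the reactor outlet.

Exit C_A = C_{A0}(1−X) = 6.42×0.382 = 2.452 mol/dm³.
Rates in a CSTR are evaluated at the outlet concentration: r_P = 0.0833×2.452^0.5 = 0.1305, r_Q = 0.0625×2.452^1.5 = 0.2400.
Overall selectivity = C_P/C_Q = r_Pτ/(r_Qτ) = r_P/r_Q = 0.543.

0.543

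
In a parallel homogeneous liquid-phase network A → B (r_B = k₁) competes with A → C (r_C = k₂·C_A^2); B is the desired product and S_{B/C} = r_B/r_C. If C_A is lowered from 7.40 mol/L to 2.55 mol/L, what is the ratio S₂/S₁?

8.42

S_{B/C} = (k₁/k₂)·C_A^-2, so S₂/S₁ = (C_{A,2}/C_{A,1})^-2.
= (2.55/7.40)^(-2) = (0.3446)^(-2) = 8.42.
Selectivity toward B rises as C_A falls — low-concentration operation is favoured.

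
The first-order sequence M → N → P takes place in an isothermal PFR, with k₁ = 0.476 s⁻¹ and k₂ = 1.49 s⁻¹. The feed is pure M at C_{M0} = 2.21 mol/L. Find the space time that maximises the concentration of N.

1.13 s

Setting dC_N/dτ = 0 gives τ_opt = ln(k₂/k₁)/(k₂−k₁).
= ln(1.49/0.476)/(1.49−0.476) = ln(3.130)/1.014 = 1.141/1.014 = 1.13 s.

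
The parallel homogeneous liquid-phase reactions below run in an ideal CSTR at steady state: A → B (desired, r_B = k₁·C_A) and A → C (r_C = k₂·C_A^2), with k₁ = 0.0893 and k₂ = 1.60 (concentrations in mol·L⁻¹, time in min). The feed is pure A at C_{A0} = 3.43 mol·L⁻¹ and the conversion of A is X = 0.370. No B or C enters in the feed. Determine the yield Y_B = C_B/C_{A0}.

Exit C_A = C_{A0}(1−X) = 3.43×0.630 = 2.161 mol·L⁻¹.
A CSTR operates uniformly at the exit composition, giving r_B = 0.1930 and r_C = 7.471 (each k·C_A^n at C_A = 2.161).
Fraction of consumed A going to B: r_B/(r_B+r_C) = 0.02518.
C_B = 0.02518·C_{A0}·X = 0.02518×3.43×0.370 = 0.0320 mol·L⁻¹; Y_B = C_B/C_{A0} = 0.00932.

0.00932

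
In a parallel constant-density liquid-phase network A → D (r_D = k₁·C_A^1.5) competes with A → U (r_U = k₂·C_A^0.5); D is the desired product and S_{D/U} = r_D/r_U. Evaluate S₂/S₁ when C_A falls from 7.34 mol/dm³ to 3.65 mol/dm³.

S_{D/U} = (k₁/k₂)·C_A, so S₂/S₁ = (C_{A,2}/C_{A,1}).
= 3.65/7.34 = 0.497.
Selectivity toward D falls as C_A falls — high-concentration operation is favoured.

0.497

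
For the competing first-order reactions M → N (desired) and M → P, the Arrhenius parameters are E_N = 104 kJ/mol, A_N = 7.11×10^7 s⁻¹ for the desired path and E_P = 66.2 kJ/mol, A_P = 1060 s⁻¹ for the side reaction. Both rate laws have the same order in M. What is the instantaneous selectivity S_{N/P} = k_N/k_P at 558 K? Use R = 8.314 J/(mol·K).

19.4

With equal orders, S_{N/P} = k_N/k_P = (A_N/A_P)·exp[(E_P−E_N)/(RT)].
(E_P−E_N)/(RT) = (66.2−104)×10³/(8.314×558) = -37800/4639 = -8.148.
k_N/k_P = (7.11×10^7/1060)·exp(-8.148) = 67075 × 2.893×10^-4 = 19.4.
Since E_N > E_P, raising the temperature improves selectivity toward N.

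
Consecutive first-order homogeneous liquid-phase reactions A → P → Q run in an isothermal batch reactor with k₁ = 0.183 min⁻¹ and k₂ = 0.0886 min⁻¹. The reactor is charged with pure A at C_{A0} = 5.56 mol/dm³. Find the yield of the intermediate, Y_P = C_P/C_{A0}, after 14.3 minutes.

For first-order series with pure A initially, C_P(t) = k₁C_{A0}/(k₂−k₁)·(e^(−k₁t) − e^(−k₂t)).
e^(−k₁t) = e^(−0.183×14.3) = e^(−2.617) = 0.07303; e^(−k₂t) = e^(−1.267) = 0.2817.
C_P = 0.183×5.56/(0.0886−0.183) × (0.07303−0.2817) = (-10.78)×(-0.2087) = 2.249 mol/dm³.
Y_P = C_P/C_{A0} = 2.249/5.56 = 0.404.

0.404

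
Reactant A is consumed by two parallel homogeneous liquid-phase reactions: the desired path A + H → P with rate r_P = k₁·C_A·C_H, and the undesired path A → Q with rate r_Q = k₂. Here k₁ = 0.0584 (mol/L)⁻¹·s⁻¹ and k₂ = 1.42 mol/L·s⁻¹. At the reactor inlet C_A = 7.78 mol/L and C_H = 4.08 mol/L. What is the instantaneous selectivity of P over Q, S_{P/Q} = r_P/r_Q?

1.31

S_{P/Q} = r_P/r_Q = (k₁·C_A·C_H)/(k₂) = (k₁/k₂)·C_A·C_H.
= (0.0584×7.780×4.080) / (1.42) = 1.854/1.420 = 1.31.
Since the desired path is higher order in A, keeping C_A high (PFR or concentrated feed) favours P.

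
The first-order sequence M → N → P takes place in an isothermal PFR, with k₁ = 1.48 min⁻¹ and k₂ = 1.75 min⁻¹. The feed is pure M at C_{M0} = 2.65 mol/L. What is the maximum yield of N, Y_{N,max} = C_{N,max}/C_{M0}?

0.338

At the optimum, C_{N,max}/C_{M0} = (k₁/k₂)^[k₂/(k₂−k₁)].
= (1.48/1.75)^(1.75/(1.75−1.48)) = (0.8457)^(6.481) = 0.3375.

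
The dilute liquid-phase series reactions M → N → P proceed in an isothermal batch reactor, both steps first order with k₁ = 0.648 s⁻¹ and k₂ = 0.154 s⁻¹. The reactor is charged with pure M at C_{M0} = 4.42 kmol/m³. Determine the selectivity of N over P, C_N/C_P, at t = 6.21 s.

For first-order series with pure M initially, C_N(t) = k₁C_{M0}/(k₂−k₁)·(e^(−k₁t) − e^(−k₂t)).
e^(−k₁t) = e^(−0.648×6.21) = e^(−4.024) = 0.01788; e^(−k₂t) = e^(−0.9563) = 0.3843.
C_N = 0.648×4.42/(0.154−0.648) × (0.01788−0.3843) = (-5.798)×(-0.3664) = 2.124 kmol/m³.
C_M = C_{M0}e^(−k₁t) = 0.07903 kmol/m³, so C_P = C_{M0}−C_M−C_N = 2.217 kmol/m³; C_N/C_P = 0.958.

0.958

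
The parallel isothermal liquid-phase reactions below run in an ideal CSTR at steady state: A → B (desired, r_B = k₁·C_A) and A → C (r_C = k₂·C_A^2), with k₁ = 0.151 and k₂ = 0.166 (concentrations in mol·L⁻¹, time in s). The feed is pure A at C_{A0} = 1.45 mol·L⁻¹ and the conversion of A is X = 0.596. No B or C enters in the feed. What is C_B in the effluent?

Exit C_A = C_{A0}(1−X) = 1.45×0.404 = 0.5858 mol·L⁻¹.
Rates in a CSTR are evaluated at the outlet concentration: r_B = 0.151×0.5858 = 0.08846, r_C = 0.166×0.5858^2 = 0.05696.
Fraction of consumed A going to B: r_B/(r_B+r_C) = 0.6083.
C_B = 0.6083·C_{A0}·X = 0.6083×1.45×0.596 = 0.526 mol·L⁻¹.

0.526 mol·L⁻¹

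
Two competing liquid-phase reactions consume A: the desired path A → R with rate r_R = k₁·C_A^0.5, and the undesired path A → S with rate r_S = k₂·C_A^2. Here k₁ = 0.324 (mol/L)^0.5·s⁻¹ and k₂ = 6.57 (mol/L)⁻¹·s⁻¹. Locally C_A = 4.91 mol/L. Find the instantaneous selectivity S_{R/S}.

S_{R/S} = r_R/r_S = (k₁·C_A^0.5)/(k₂·C_A^2) = (k₁/k₂)·C_A^-1.5.
= (0.324×4.910^0.5) / (6.57×4.910^2) = 0.7179/158.4 = 0.00453.

0.00453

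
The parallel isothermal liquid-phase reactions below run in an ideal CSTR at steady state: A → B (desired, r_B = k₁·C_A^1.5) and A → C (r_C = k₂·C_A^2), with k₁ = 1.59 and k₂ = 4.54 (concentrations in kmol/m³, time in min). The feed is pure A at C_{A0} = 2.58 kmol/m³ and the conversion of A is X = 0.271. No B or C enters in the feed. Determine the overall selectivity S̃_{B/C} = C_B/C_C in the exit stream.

Exit C_A = C_{A0}(1−X) = 2.58×0.729 = 1.881 kmol/m³.
A CSTR operates uniformly at the exit composition, giving r_B = 4.101 and r_C = 16.06 (each k·C_A^n at C_A = 1.881).
Overall selectivity = C_B/C_C = r_Bτ/(r_Cτ) = r_B/r_C = 0.255.

0.255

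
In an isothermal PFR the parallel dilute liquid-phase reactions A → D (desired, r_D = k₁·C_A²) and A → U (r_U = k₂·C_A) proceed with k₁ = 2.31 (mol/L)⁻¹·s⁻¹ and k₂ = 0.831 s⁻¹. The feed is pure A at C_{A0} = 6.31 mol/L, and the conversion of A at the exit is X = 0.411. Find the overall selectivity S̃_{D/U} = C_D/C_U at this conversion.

C_A = C_{A0}(1−X) = 3.717 mol/L.
Along a PFR/batch, dC_U/dC_A = −r_U/(r_D+r_U) = −k₂/(k₂+k₁·C_A).
Integrating from C_{A0} to C_A: C_U = (0.831/2.31)·ln[(0.831+2.31·6.31)/(0.831+2.31·3.72)] = 0.3597·ln(15.41/9.416) = 0.1771 mol/L.
Then C_D = (C_{A0}−C_A) − C_U = 2.593 − 0.1771 = 2.416 mol/L.
S̃_{D/U} = C_D/C_U = 2.416/0.1771 = 13.6.

13.6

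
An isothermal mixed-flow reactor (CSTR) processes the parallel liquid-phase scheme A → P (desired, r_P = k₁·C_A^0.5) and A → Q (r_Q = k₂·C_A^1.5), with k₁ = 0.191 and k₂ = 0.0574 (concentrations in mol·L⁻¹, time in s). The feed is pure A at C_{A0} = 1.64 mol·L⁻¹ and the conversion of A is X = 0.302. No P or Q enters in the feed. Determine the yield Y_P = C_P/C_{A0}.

0.225

Exit C_A = C_{A0}(1−X) = 1.64×0.698 = 1.145 mol·L⁻¹.
A CSTR operates uniformly at the exit composition, giving r_P = 0.2044 and r_Q = 0.07030 (each k·C_A^n at C_A = 1.145).
Fraction of consumed A going to P: r_P/(r_P+r_Q) = 0.7440.
C_P = 0.7440·C_{A0}·X = 0.7440×1.64×0.302 = 0.369 mol·L⁻¹; Y_P = C_P/C_{A0} = 0.225.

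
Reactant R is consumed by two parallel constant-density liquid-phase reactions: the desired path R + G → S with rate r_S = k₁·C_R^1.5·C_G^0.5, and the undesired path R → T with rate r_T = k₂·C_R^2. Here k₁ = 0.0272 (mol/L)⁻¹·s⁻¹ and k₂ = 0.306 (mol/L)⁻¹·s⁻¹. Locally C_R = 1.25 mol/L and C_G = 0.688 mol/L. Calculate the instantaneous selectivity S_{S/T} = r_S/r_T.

S_{S/T} = r_S/r_T = (k₁·C_R^1.5·C_G^0.5)/(k₂·C_R^2) = (k₁/k₂)·C_R^-0.5·C_G^0.5.
= (0.0272×1.250^1.5×0.6880^0.5) / (0.306×1.250^2) = 0.03153/0.4781 = 0.0659.
The undesired path is higher order in R, so low C_R (CSTR or dilute feed) favours S.

0.0659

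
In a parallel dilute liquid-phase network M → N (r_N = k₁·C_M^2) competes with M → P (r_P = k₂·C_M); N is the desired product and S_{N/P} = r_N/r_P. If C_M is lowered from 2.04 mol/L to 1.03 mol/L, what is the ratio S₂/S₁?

0.505

S_{N/P} = (k₁/k₂)·C_M, so S₂/S₁ = (C_{M,2}/C_{M,1}).
= 1.03/2.04 = 0.505.
Selectivity toward N falls as C_M falls — high-concentration operation is favoured.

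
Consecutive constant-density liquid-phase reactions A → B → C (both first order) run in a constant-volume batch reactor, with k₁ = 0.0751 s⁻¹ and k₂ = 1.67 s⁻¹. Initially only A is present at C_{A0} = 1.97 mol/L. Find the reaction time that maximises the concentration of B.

1.94 s

The intermediate peaks when r₁ = r₂, i.e. k₁e^(−k₁t) = k₂e^(−k₂t), giving t_opt = ln(k₂/k₁)/(k₂−k₁).
= ln(1.67/0.0751)/(1.67−0.0751) = ln(22.24)/1.595 = 3.102/1.595 = 1.94 s.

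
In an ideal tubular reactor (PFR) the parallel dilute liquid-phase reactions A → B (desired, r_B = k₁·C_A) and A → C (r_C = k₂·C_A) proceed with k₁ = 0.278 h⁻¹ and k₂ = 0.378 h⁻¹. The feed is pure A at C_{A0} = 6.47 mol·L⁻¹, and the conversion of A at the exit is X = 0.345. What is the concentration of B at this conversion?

0.946 mol·L⁻¹

C_A = C_{A0}(1−X) = 4.238 mol·L⁻¹.
Both paths are first order in A, so the instantaneous fraction to B is constant: dC_B/d(−C_A) = k₁/(k₁+k₂) = 0.4238.
C_B = 0.4238·(C_{A0}−C_A) = 0.4238×2.232 = 0.946 mol·L⁻¹.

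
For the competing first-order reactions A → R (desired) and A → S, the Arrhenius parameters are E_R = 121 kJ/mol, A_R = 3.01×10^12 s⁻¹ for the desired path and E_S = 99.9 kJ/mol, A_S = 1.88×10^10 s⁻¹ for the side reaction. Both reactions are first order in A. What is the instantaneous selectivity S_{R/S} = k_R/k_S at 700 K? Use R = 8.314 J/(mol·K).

4.26

k_R/k_S = (A_R/A_S)·exp[−(E_R−E_S)/(RT)] = (A_R/A_S)·exp[(E_S−E_R)/(RT)].
(E_S−E_R)/(RT) = (99.9−121)×10³/(8.314×700) = -21100/5820 = -3.626.
k_R/k_S = (3.01×10^12/1.88×10^10)·exp(-3.626) = 160.1 × 0.02663 = 4.26.
Since E_R > E_S, raising the temperature improves selectivity toward R.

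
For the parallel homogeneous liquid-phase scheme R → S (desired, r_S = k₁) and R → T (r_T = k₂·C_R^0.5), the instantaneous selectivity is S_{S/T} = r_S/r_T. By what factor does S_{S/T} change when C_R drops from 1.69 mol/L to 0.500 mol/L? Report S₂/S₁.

1.84

S_{S/T} = (k₁/k₂)·C_R^-0.5, so S₂/S₁ = (C_{R,2}/C_{R,1})^-0.5.
= (0.500/1.69)^(-0.5) = (0.2959)^(-0.5) = 1.84.
Selectivity toward S rises as C_R falls — low-concentration operation is favoured.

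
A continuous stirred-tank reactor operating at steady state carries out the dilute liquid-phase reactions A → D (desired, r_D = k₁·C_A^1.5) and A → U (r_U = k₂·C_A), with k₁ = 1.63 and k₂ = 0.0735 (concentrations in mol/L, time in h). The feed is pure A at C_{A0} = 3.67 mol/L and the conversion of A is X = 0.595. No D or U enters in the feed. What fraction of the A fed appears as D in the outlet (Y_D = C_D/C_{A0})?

Exit C_A = C_{A0}(1−X) = 3.67×0.405 = 1.486 mol/L.
In a CSTR the entire volume is at exit conditions, so r_D = 1.63×1.486^1.5 = 2.954 and r_U = 0.0735×1.486 = 0.1092.
Fraction of consumed A going to D: r_D/(r_D+r_U) = 0.9643.
C_D = 0.9643·C_{A0}·X = 0.9643×3.67×0.595 = 2.11 mol/L; Y_D = C_D/C_{A0} = 0.574.

0.574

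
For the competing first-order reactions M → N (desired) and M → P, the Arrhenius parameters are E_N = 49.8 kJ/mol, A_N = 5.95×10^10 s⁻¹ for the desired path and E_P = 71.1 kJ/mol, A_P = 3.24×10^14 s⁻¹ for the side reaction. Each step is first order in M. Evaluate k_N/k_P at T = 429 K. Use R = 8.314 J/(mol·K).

0.0720

Since both paths have the same order in M, the concentration cancels and S_{N/P} = k_N/k_P = (A_N/A_P)·exp[(E_P−E_N)/(RT)].
(E_P−E_N)/(RT) = (71.1−49.8)×10³/(8.314×429) = 21300/3567 = 5.972.
k_N/k_P = (5.95×10^10/3.24×10^14)·exp(5.972) = 1.836×10^-4 × 392.2 = 0.0720.
Since E_N < E_P, lowering the temperature improves selectivity toward N.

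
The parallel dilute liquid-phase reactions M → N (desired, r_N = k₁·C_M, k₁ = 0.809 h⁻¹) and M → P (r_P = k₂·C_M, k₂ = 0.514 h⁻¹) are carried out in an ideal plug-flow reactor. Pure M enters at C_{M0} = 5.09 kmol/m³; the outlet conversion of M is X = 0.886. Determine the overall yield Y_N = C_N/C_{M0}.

0.542

C_M = C_{M0}(1−X) = 0.5803 kmol/m³.
Both paths are first order in M, so the instantaneous fraction to N is constant: dC_N/d(−C_M) = k₁/(k₁+k₂) = 0.6115.
C_N = 0.6115·(C_{M0}−C_M) = 0.6115×4.510 = 2.76 kmol/m³.
Y_N = C_N/C_{M0} = 2.758/5.09 = 0.542.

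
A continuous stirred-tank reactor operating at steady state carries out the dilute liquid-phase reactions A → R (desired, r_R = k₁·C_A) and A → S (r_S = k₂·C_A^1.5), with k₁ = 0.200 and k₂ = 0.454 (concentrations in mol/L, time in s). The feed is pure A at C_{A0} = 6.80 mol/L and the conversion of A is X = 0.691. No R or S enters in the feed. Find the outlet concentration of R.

Exit C_A = C_{A0}(1−X) = 6.80×0.309 = 2.101 mol/L.
Rates in a CSTR are evaluated at the outlet concentration: r_R = 0.200×2.101 = 0.4202, r_S = 0.454×2.101^1.5 = 1.383.
Fraction of consumed A going to R: r_R/(r_R+r_S) = 0.2331.
C_R = 0.2331·C_{A0}·X = 0.2331×6.80×0.691 = 1.10 mol/L.

1.10 mol/L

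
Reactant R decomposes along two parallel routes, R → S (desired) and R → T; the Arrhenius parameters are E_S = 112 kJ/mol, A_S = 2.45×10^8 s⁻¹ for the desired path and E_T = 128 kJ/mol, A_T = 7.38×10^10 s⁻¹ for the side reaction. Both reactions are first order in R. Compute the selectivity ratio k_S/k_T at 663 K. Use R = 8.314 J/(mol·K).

With equal orders, S_{S/T} = k_S/k_T = (A_S/A_T)·exp[(E_T−E_S)/(RT)].
(E_T−E_S)/(RT) = (128−112)×10³/(8.314×663) = 16000/5512 = 2.903.
k_S/k_T = (2.45×10^8/7.38×10^10)·exp(2.903) = 0.003320 × 18.22 = 0.0605.

0.0605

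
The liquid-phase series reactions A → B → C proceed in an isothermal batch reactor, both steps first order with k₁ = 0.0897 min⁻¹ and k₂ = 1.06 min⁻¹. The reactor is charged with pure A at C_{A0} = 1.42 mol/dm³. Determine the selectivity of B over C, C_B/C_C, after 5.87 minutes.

Solving the coupled first-order balances gives C_B(t) = [k₁/(k₂−k₁)]·C_{A0}·(e^(−k₁t) − e^(−k₂t)).
e^(−k₁t) = e^(−0.0897×5.87) = e^(−0.5265) = 0.5906; e^(−k₂t) = e^(−6.222) = 0.001985.
C_B = 0.0897×1.42/(1.06−0.0897) × (0.5906−0.001985) = 0.1313×0.5887 = 0.07728 mol/dm³.
C_A = C_{A0}e^(−k₁t) = 0.8387 mol/dm³, so C_C = C_{A0}−C_A−C_B = 0.5040 mol/dm³; C_B/C_C = 0.153.

0.153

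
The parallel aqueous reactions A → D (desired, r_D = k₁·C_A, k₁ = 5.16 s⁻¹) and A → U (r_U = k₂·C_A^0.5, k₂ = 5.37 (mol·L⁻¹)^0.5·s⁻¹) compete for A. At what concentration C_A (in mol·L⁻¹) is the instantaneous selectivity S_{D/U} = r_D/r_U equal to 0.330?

S_{D/U} = (k₁/k₂)·C_A^0.5 ⇒ C_A = (S·k₂/k₁)^(2).
= (0.330×5.37/5.16)^(2) = (0.3434)^(2) = 0.118 mol·L⁻¹.

0.118 mol·L⁻¹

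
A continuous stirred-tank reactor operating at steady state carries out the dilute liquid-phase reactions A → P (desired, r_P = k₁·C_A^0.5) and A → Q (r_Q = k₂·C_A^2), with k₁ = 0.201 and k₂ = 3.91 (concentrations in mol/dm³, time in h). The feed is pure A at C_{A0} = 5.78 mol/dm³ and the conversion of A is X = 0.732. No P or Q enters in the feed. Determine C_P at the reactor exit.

0.110 mol/dm³

Exit C_A = C_{A0}(1−X) = 5.78×0.268 = 1.549 mol/dm³.
A CSTR operates uniformly at the exit composition, giving r_P = 0.2502 and r_Q = 9.382 (each k·C_A^n at C_A = 1.549).
Fraction of consumed A going to P: r_P/(r_P+r_Q) = 0.02597.
C_P = 0.02597·C_{A0}·X = 0.02597×5.78×0.732 = 0.110 mol/dm³.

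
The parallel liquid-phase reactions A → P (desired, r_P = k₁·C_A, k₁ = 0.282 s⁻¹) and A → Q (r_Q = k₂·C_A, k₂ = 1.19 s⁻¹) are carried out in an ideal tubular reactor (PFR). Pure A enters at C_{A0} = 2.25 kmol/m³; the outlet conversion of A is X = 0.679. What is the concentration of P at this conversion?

C_A = C_{A0}(1−X) = 0.7222 kmol/m³.
Both paths are first order in A, so the instantaneous fraction to P is constant: dC_P/d(−C_A) = k₁/(k₁+k₂) = 0.1916.
C_P = 0.1916·(C_{A0}−C_A) = 0.1916×1.528 = 0.293 kmol/m³.

0.293 kmol/m³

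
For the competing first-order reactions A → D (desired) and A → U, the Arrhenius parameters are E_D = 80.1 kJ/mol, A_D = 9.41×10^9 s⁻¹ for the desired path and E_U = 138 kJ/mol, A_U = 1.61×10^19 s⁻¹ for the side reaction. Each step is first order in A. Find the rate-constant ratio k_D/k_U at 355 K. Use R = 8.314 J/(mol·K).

With equal orders, S_{D/U} = k_D/k_U = (A_D/A_U)·exp[(E_U−E_D)/(RT)].
(E_U−E_D)/(RT) = (138−80.1)×10³/(8.314×355) = 57900/2951 = 19.62.
k_D/k_U = (9.41×10^9/1.61×10^19)·exp(19.62) = 5.845×10^-10 × 3.309×10^8 = 0.193.
Since E_D < E_U, lowering the temperature improves selectivity toward D.

0.193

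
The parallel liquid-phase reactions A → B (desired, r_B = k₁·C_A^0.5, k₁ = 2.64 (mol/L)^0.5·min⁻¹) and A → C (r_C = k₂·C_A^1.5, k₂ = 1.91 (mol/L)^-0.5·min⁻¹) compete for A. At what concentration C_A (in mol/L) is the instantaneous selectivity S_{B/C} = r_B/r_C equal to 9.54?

0.145 mol/L

S_{B/C} = (k₁/k₂)·C_A⁻¹ ⇒ C_A = (S·k₂/k₁)^(-1).
= (9.54×1.91/2.64)^(-1) = (6.902)^(-1) = 0.145 mol/L.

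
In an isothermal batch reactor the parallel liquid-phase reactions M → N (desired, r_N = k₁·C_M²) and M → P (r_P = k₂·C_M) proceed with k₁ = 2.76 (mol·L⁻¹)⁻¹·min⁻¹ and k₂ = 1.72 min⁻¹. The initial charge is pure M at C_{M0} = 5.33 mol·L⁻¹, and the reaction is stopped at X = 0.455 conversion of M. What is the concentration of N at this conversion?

2.10 mol·L⁻¹

C_M = C_{M0}(1−X) = 2.905 mol·L⁻¹.
Along a PFR/batch, dC_P/dC_M = −r_P/(r_N+r_P) = −k₂/(k₂+k₁·C_M).
Integrating from C_{M0} to C_M: C_P = (1.72/2.76)·ln[(1.72+2.76·5.33)/(1.72+2.76·2.90)] = 0.6232·ln(16.43/9.737) = 0.3260 mol·L⁻¹.
Then C_N = (C_{M0}−C_M) − C_P = 2.425 − 0.3260 = 2.099 mol·L⁻¹.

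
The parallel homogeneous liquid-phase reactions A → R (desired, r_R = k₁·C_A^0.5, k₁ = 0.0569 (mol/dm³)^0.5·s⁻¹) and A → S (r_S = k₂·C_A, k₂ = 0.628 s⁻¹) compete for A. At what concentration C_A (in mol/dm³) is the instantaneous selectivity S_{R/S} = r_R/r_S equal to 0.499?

0.0330 mol/dm³

S_{R/S} = (k₁/k₂)·C_A^-0.5 ⇒ C_A = (S·k₂/k₁)^(-2).
= (0.499×0.628/0.0569)^(-2) = (5.507)^(-2) = 0.0330 mol/dm³.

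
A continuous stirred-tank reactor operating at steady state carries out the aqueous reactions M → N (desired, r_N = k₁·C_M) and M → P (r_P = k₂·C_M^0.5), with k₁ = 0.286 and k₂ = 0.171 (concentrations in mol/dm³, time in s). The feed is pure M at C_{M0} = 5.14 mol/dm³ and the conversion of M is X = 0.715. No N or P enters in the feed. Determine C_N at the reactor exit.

Exit C_M = C_{M0}(1−X) = 5.14×0.285 = 1.465 mol/dm³.
A CSTR operates uniformly at the exit composition, giving r_N = 0.4190 and r_P = 0.2070 (each k·C_M^n at C_M = 1.465).
Fraction of consumed M going to N: r_N/(r_N+r_P) = 0.6693.
C_N = 0.6693·C_{M0}·X = 0.6693×5.14×0.715 = 2.46 mol/dm³.

2.46 mol/dm³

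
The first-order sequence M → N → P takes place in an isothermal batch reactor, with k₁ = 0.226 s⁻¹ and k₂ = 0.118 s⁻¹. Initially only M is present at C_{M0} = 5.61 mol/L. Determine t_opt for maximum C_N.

Setting dC_N/dt = 0 gives t_opt = ln(k₂/k₁)/(k₂−k₁).
= ln(0.118/0.226)/(0.118−0.226) = ln(0.5221)/-0.1080 = -0.6499/-0.1080 = 6.02 s.

6.02 s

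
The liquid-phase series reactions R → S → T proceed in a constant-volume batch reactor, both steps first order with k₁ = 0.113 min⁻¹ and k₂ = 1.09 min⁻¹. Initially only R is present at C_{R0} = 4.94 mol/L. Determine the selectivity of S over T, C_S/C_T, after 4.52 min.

The intermediate concentration in a first-order A→B→C sequence is C_S = k₁C_{R0}(e^(−k₁t) − e^(−k₂t))/(k₂−k₁).
e^(−k₁t) = e^(−0.113×4.52) = e^(−0.5108) = 0.6000; e^(−k₂t) = e^(−4.927) = 0.007250.
C_S = 0.113×4.94/(1.09−0.113) × (0.6000−0.007250) = 0.5714×0.5928 = 0.3387 mol/L.
C_R = C_{R0}e^(−k₁t) = 2.964 mol/L, so C_T = C_{R0}−C_R−C_S = 1.637 mol/L; C_S/C_T = 0.207.

0.207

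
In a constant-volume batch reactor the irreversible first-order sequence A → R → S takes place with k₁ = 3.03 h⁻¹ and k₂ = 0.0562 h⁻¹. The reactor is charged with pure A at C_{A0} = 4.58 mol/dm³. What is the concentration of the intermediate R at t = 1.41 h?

4.25 mol/dm³

For first-order series with pure A initially, C_R(t) = k₁C_{A0}/(k₂−k₁)·(e^(−k₁t) − e^(−k₂t)).
e^(−k₁t) = e^(−3.03×1.41) = e^(−4.272) = 0.01395; e^(−k₂t) = e^(−0.07924) = 0.9238.
C_R = 3.03×4.58/(0.0562−3.03) × (0.01395−0.9238) = (-4.667)×(-0.9099) = 4.246 mol/dm³.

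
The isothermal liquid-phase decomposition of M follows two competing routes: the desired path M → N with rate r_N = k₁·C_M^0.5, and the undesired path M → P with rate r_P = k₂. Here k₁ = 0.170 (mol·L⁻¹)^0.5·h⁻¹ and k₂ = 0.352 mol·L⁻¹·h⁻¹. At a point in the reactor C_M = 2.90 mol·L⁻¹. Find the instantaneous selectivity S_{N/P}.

0.822

S_{N/P} = r_N/r_P = (k₁·C_M^0.5)/(k₂) = (k₁/k₂)·C_M^0.5.
= (0.170×2.900^0.5) / (0.352) = 0.2895/0.3520 = 0.822.
Since the desired path is higher order in M, keeping C_M high (PFR or concentrated feed) favours N.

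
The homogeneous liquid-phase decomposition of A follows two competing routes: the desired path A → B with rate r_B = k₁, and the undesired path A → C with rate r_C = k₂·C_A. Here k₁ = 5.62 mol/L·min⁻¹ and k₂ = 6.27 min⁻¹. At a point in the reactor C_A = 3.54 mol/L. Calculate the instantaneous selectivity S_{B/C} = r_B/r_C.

0.253

S_{B/C} = r_B/r_C = (k₁)/(k₂·C_A) = (k₁/k₂)·C_A⁻¹.
= (5.62) / (6.27×3.540) = 5.620/22.20 = 0.253.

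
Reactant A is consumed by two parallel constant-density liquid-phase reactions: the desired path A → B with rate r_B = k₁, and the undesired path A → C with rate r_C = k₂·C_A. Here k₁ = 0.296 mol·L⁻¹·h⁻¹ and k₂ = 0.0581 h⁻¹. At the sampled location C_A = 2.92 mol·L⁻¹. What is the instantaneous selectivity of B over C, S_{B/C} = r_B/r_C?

S_{B/C} = r_B/r_C = (k₁)/(k₂·C_A) = (k₁/k₂)·C_A⁻¹.
= (0.296) / (0.0581×2.920) = 0.2960/0.1697 = 1.74.

1.74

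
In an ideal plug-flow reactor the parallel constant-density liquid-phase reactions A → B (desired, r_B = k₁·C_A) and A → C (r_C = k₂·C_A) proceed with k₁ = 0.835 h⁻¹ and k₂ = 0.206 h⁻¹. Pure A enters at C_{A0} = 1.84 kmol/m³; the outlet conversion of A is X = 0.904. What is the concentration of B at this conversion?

C_A = C_{A0}(1−X) = 0.1766 kmol/m³.
Both paths are first order in A, so the instantaneous fraction to B is constant: dC_B/d(−C_A) = k₁/(k₁+k₂) = 0.8021.
C_B = 0.8021·(C_{A0}−C_A) = 0.8021×1.663 = 1.33 kmol/m³.

1.33 kmol/m³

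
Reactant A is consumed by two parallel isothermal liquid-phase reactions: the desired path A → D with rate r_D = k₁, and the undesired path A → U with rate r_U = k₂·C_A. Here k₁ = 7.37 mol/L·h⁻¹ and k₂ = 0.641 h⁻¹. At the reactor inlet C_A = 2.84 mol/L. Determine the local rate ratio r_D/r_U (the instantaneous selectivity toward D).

S_{D/U} = r_D/r_U = (k₁)/(k₂·C_A) = (k₁/k₂)·C_A⁻¹.
= (7.37) / (0.641×2.840) = 7.370/1.820 = 4.05.

4.05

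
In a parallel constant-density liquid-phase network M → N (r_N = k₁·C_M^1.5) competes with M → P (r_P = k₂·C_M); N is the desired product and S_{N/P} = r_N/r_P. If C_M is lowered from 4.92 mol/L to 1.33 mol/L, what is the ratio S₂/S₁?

0.520

S_{N/P} = (k₁/k₂)·C_M^0.5, so S₂/S₁ = (C_{M,2}/C_{M,1})^0.5.
= (1.33/4.92)^0.5 = (0.2703)^0.5 = 0.520.
Selectivity toward N falls as C_M falls — high-concentration operation is favoured.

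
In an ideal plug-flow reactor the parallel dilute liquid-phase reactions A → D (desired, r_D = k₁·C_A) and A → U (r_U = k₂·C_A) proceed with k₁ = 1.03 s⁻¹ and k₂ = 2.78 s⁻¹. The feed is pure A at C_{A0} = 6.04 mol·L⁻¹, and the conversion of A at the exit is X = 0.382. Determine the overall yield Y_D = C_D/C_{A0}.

C_A = C_{A0}(1−X) = 3.733 mol·L⁻¹.
Both paths are first order in A, so the instantaneous fraction to D is constant: dC_D/d(−C_A) = k₁/(k₁+k₂) = 0.2703.
C_D = 0.2703·(C_{A0}−C_A) = 0.2703×2.307 = 0.624 mol·L⁻¹.
Y_D = C_D/C_{A0} = 0.6238/6.04 = 0.103.

0.103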